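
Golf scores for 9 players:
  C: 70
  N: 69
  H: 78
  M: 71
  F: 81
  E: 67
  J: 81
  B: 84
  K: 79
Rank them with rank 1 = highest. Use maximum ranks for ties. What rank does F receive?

Sorted (descending): 84, 81, 81, 79, 78, 71, 70, 69, 67
The 2 values of 81 occupy positions 2–3 → each gets rank 3.
F has value 81 → rank 3.

3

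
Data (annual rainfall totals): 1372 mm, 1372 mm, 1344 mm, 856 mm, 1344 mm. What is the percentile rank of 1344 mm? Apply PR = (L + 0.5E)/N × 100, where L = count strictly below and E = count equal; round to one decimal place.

40.0

N = 5.
Strictly below 1344: 1. Equal to 1344: 2.
PR = (1 + 0.5·2)/5 × 100 = 40.0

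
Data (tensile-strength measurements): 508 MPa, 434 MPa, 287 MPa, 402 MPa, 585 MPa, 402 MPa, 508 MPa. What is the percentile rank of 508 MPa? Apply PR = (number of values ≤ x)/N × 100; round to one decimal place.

85.7

N = 7.
Strictly below 508: 4. Equal to 508: 2.
PR = 6/7 × 100 = 85.7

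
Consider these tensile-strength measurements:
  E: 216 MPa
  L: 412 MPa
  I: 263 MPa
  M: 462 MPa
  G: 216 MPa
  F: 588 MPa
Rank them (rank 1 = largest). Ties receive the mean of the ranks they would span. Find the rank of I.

4

Sorted (descending): 588, 462, 412, 263, 216, 216
The 2 values of 216 occupy positions 5–6 → average rank (5+6)/2 = 5.5.
I has value 263 MPa → rank 4.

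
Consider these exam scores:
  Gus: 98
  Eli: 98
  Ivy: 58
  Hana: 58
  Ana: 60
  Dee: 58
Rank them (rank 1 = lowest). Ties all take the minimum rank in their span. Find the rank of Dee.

Sorted (ascending): 58, 58, 58, 60, 98, 98
The 3 values of 58 occupy positions 1–3 → each gets rank 1.
The 2 values of 98 occupy positions 5–6 → each gets rank 5.
Dee has value 58 → rank 1.

1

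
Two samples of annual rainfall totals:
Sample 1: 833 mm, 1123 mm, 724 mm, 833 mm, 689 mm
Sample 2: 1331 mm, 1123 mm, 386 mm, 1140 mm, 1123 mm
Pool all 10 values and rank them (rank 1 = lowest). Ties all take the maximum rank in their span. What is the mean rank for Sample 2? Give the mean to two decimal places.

7.20

Sorted (ascending): 386, 689, 724, 833, 833, 1123, 1123, 1123, 1140, 1331
The 2 values of 833 occupy positions 4–5 → each gets rank 5.
The 3 values of 1123 occupy positions 6–8 → each gets rank 8.
Sample 2 values → pooled ranks: 1331→10, 1123→8, 386→1, 1140→9, 1123→8
Mean rank = (10 + 8 + 1 + 9 + 8) / 5 = 7.20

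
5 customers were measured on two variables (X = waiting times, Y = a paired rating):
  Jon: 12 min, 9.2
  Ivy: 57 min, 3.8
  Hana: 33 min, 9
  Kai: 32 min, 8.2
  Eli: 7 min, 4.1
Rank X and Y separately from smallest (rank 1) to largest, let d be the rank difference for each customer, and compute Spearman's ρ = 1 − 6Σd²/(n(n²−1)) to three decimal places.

Ranks of variable 1: 2, 5, 4, 3, 1
Ranks of variable 2: 5, 1, 4, 3, 2
d = r₁ − r₂: -3, 4, 0, 0, -1
d²: 9, 16, 0, 0, 1; Σd² = 26
ρ = 1 − 6·26/(5·24) = 1 − 156/120 = -0.300

-0.300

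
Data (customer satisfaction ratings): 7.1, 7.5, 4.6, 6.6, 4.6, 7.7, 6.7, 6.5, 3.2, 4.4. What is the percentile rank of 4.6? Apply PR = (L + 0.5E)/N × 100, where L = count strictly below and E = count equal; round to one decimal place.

N = 10.
Strictly below 4.6: 2. Equal to 4.6: 2.
PR = (2 + 0.5·2)/10 × 100 = 30.0

30.0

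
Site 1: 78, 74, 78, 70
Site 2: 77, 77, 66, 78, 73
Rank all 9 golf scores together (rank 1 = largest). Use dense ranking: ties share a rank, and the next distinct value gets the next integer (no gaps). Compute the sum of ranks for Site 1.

Sorted (descending): 78, 78, 78, 77, 77, 74, 73, 70, 66
The 3 values of 78 share dense rank 1.
The 2 values of 77 share dense rank 2.
Remaining distinct values take the next consecutive integers.
Site 1 values → pooled ranks: 78→1, 74→3, 78→1, 70→5
Rank sum = 1 + 3 + 1 + 5 = 10

10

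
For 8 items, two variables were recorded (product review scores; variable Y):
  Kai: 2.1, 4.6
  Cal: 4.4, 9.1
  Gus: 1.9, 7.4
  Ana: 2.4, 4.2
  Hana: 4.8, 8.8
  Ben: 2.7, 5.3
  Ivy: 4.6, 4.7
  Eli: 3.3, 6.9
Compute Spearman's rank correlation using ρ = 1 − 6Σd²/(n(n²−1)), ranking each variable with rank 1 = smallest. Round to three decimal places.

Ranks of variable 1: 2, 6, 1, 3, 8, 4, 7, 5
Ranks of variable 2: 2, 8, 6, 1, 7, 4, 3, 5
d = r₁ − r₂: 0, -2, -5, 2, 1, 0, 4, 0
d²: 0, 4, 25, 4, 1, 0, 16, 0; Σd² = 50
ρ = 1 − 6·50/(8·63) = 1 − 300/504 = 0.405

0.405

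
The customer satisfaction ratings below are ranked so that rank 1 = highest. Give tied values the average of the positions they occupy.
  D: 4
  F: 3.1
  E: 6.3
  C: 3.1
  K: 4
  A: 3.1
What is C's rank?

5

Sorted (descending): 6.3, 4, 4, 3.1, 3.1, 3.1
The 2 values of 4 occupy positions 2–3 → average rank (2+3)/2 = 2.5.
The 3 values of 3.1 occupy positions 4–6 → average rank 5.
C has value 3.1 → rank 5.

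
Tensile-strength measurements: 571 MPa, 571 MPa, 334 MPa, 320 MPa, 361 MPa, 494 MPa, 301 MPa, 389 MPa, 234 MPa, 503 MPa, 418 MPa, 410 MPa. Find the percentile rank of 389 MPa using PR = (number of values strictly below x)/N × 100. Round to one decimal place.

N = 12.
Strictly below 389: 5. Equal to 389: 1.
PR = 5/12 × 100 = 41.7

41.7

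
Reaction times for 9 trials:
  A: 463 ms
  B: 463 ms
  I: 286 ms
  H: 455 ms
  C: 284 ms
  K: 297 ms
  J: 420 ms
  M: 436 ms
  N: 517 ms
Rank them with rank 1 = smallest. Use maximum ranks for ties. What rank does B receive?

Sorted (ascending): 284, 286, 297, 420, 436, 455, 463, 463, 517
The 2 values of 463 occupy positions 7–8 → each gets rank 8.
B has value 463 ms → rank 8.

8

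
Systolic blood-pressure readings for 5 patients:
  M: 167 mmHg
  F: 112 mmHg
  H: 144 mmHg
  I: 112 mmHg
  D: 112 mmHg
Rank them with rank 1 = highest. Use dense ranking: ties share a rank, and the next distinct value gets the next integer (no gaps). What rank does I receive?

3

Sorted (descending): 167, 144, 112, 112, 112
The 3 values of 112 share dense rank 3.
Remaining distinct values take the next consecutive integers.
I has value 112 mmHg → rank 3.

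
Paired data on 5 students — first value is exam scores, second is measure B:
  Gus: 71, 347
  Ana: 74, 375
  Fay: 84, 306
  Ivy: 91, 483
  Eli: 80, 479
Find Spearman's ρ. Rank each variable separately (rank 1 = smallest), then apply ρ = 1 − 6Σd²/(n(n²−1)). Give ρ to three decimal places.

Ranks of variable 1: 1, 2, 4, 5, 3
Ranks of variable 2: 2, 3, 1, 5, 4
d = r₁ − r₂: -1, -1, 3, 0, -1
d²: 1, 1, 9, 0, 1; Σd² = 12
ρ = 1 − 6·12/(5·24) = 1 − 72/120 = 0.400

0.400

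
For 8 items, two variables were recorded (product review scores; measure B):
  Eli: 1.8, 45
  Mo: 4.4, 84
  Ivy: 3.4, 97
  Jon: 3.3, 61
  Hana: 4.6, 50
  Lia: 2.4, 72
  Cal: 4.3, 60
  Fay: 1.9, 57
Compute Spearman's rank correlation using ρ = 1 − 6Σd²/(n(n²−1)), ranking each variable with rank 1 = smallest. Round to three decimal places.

0.286

Ranks of variable 1: 1, 7, 5, 4, 8, 3, 6, 2
Ranks of variable 2: 1, 7, 8, 5, 2, 6, 4, 3
d = r₁ − r₂: 0, 0, -3, -1, 6, -3, 2, -1
d²: 0, 0, 9, 1, 36, 9, 4, 1; Σd² = 60
ρ = 1 − 6·60/(8·63) = 1 − 360/504 = 0.286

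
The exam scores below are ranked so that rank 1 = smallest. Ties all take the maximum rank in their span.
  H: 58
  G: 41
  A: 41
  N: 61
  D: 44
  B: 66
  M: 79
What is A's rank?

Sorted (ascending): 41, 41, 44, 58, 61, 66, 79
The 2 values of 41 occupy positions 1–2 → each gets rank 2.
A has value 41 → rank 2.

2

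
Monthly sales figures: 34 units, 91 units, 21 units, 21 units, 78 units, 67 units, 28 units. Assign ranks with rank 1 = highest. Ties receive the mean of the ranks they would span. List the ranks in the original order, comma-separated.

Sorted (descending): 91, 78, 67, 34, 28, 21, 21
The 2 values of 21 occupy positions 6–7 → average rank (6+7)/2 = 6.5.

4, 1, 6.5, 6.5, 2, 3, 5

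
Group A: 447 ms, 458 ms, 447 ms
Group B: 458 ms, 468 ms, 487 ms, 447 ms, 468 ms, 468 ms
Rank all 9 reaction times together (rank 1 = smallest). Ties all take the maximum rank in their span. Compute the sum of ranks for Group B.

Sorted (ascending): 447, 447, 447, 458, 458, 468, 468, 468, 487
The 3 values of 447 occupy positions 1–3 → each gets rank 3.
The 2 values of 458 occupy positions 4–5 → each gets rank 5.
The 3 values of 468 occupy positions 6–8 → each gets rank 8.
Group B values → pooled ranks: 458→5, 468→8, 487→9, 447→3, 468→8, 468→8
Rank sum = 5 + 8 + 9 + 3 + 8 + 8 = 41

41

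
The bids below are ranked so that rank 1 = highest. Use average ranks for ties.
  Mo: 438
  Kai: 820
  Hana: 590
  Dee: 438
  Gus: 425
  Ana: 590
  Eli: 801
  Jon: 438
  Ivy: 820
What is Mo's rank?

7

Sorted (descending): 820, 820, 801, 590, 590, 438, 438, 438, 425
The 2 values of 820 occupy positions 1–2 → average rank (1+2)/2 = 1.5.
The 2 values of 590 occupy positions 4–5 → average rank (4+5)/2 = 4.5.
The 3 values of 438 occupy positions 6–8 → average rank 7.
Mo has value 438 → rank 7.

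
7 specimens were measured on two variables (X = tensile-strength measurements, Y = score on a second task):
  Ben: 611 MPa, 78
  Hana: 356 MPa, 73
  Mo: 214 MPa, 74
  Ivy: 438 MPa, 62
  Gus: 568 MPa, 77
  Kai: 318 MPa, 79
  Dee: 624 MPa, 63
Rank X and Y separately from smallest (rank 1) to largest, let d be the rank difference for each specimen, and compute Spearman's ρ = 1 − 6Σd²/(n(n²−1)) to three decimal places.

-0.214

Ranks of variable 1: 6, 3, 1, 4, 5, 2, 7
Ranks of variable 2: 6, 3, 4, 1, 5, 7, 2
d = r₁ − r₂: 0, 0, -3, 3, 0, -5, 5
d²: 0, 0, 9, 9, 0, 25, 25; Σd² = 68
ρ = 1 − 6·68/(7·48) = 1 − 408/336 = -0.214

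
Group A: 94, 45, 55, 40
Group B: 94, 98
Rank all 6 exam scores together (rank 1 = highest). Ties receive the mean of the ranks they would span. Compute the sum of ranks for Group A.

17.5

Sorted (descending): 98, 94, 94, 55, 45, 40
The 2 values of 94 occupy positions 2–3 → average rank (2+3)/2 = 2.5.
Group A values → pooled ranks: 94→2.5, 45→5, 55→4, 40→6
Rank sum = 2.5 + 5 + 4 + 6 = 17.5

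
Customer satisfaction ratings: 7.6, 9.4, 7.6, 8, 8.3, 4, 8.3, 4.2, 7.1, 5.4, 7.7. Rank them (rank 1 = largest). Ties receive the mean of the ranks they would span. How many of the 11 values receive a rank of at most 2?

Sorted (descending): 9.4, 8.3, 8.3, 8, 7.7, 7.6, 7.6, 7.1, 5.4, 4.2, 4
The 2 values of 8.3 occupy positions 2–3 → average rank (2+3)/2 = 2.5.
The 2 values of 7.6 occupy positions 6–7 → average rank (6+7)/2 = 6.5.
Ranks ≤ 2: {1} → 1 value.

1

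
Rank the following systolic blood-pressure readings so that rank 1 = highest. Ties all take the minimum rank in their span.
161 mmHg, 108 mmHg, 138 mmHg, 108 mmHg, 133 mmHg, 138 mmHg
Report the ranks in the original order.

1, 5, 2, 5, 4, 2

Sorted (descending): 161, 138, 138, 133, 108, 108
The 2 values of 138 occupy positions 2–3 → each gets rank 2.
The 2 values of 108 occupy positions 5–6 → each gets rank 5.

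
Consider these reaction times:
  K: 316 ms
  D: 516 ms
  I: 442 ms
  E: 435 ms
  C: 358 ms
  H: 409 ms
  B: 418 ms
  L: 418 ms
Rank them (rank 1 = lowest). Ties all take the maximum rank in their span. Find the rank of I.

Sorted (ascending): 316, 358, 409, 418, 418, 435, 442, 516
The 2 values of 418 occupy positions 4–5 → each gets rank 5.
I has value 442 ms → rank 7.

7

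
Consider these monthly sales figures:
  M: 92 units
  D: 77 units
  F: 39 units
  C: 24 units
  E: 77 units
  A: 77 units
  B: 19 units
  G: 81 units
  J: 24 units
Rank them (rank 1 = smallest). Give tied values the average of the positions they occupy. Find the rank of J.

2.5

Sorted (ascending): 19, 24, 24, 39, 77, 77, 77, 81, 92
The 2 values of 24 occupy positions 2–3 → average rank (2+3)/2 = 2.5.
The 3 values of 77 occupy positions 5–7 → average rank 6.
J has value 24 units → rank 2.5.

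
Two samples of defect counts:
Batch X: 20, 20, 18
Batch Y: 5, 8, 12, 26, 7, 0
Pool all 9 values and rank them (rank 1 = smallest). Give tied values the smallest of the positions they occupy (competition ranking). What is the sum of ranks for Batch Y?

Sorted (ascending): 0, 5, 7, 8, 12, 18, 20, 20, 26
The 2 values of 20 occupy positions 7–8 → each gets rank 7.
Batch Y values → pooled ranks: 5→2, 8→4, 12→5, 26→9, 7→3, 0→1
Rank sum = 2 + 4 + 5 + 9 + 3 + 1 = 24

24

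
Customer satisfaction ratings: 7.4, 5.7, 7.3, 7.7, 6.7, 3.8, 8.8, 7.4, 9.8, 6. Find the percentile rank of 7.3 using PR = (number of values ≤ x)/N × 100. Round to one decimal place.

50.0

N = 10.
Strictly below 7.3: 4. Equal to 7.3: 1.
PR = 5/10 × 100 = 50.0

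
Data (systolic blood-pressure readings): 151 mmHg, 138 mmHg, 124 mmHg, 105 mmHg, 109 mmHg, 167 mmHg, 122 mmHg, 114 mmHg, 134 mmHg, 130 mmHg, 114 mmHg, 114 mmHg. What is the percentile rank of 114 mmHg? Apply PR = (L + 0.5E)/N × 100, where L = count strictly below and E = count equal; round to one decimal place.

N = 12.
Strictly below 114: 2. Equal to 114: 3.
PR = (2 + 0.5·3)/12 × 100 = 29.2

29.2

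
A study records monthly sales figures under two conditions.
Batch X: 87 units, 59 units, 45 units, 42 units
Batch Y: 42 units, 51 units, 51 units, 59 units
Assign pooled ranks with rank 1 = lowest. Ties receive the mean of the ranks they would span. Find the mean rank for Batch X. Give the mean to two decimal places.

4.75

Sorted (ascending): 42, 42, 45, 51, 51, 59, 59, 87
The 2 values of 42 occupy positions 1–2 → average rank (1+2)/2 = 1.5.
The 2 values of 51 occupy positions 4–5 → average rank (4+5)/2 = 4.5.
The 2 values of 59 occupy positions 6–7 → average rank (6+7)/2 = 6.5.
Batch X values → pooled ranks: 87→8, 59→6.5, 45→3, 42→1.5
Mean rank = (8 + 6.5 + 3 + 1.5) / 4 = 4.75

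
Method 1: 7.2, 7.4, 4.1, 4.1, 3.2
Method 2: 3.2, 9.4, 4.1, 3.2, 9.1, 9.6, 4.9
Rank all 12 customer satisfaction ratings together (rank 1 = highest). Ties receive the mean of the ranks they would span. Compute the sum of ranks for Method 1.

Sorted (descending): 9.6, 9.4, 9.1, 7.4, 7.2, 4.9, 4.1, 4.1, 4.1, 3.2, 3.2, 3.2
The 3 values of 4.1 occupy positions 7–9 → average rank 8.
The 3 values of 3.2 occupy positions 10–12 → average rank 11.
Method 1 values → pooled ranks: 7.2→5, 7.4→4, 4.1→8, 4.1→8, 3.2→11
Rank sum = 5 + 4 + 8 + 8 + 11 = 36

36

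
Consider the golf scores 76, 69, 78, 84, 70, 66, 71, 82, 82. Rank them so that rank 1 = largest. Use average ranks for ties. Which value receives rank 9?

66

Sorted (descending): 84, 82, 82, 78, 76, 71, 70, 69, 66
The 2 values of 82 occupy positions 2–3 → average rank (2+3)/2 = 2.5.
Rank 9 → value 66.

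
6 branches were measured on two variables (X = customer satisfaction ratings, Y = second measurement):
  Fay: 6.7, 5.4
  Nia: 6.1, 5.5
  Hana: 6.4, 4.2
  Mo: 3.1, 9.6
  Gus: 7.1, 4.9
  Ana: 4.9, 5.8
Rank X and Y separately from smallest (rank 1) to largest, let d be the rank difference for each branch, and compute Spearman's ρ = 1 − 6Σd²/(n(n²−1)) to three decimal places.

Ranks of variable 1: 5, 3, 4, 1, 6, 2
Ranks of variable 2: 3, 4, 1, 6, 2, 5
d = r₁ − r₂: 2, -1, 3, -5, 4, -3
d²: 4, 1, 9, 25, 16, 9; Σd² = 64
ρ = 1 − 6·64/(6·35) = 1 − 384/210 = -0.829

-0.829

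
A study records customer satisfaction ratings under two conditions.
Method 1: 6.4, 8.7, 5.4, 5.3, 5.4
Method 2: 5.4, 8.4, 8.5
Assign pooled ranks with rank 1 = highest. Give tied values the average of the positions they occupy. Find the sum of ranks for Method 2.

Sorted (descending): 8.7, 8.5, 8.4, 6.4, 5.4, 5.4, 5.4, 5.3
The 3 values of 5.4 occupy positions 5–7 → average rank 6.
Method 2 values → pooled ranks: 5.4→6, 8.4→3, 8.5→2
Rank sum = 6 + 3 + 2 = 11

11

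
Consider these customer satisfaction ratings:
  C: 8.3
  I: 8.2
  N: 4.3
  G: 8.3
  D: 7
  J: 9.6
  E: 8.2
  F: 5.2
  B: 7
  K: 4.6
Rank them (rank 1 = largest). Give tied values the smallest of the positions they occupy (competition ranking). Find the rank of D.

Sorted (descending): 9.6, 8.3, 8.3, 8.2, 8.2, 7, 7, 5.2, 4.6, 4.3
The 2 values of 8.3 occupy positions 2–3 → each gets rank 2.
The 2 values of 8.2 occupy positions 4–5 → each gets rank 4.
The 2 values of 7 occupy positions 6–7 → each gets rank 6.
D has value 7 → rank 6.

6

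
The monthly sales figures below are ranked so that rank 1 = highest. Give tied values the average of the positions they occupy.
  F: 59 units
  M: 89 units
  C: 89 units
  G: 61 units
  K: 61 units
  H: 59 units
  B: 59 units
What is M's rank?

1.5

Sorted (descending): 89, 89, 61, 61, 59, 59, 59
The 2 values of 89 occupy positions 1–2 → average rank (1+2)/2 = 1.5.
The 2 values of 61 occupy positions 3–4 → average rank (3+4)/2 = 3.5.
The 3 values of 59 occupy positions 5–7 → average rank 6.
M has value 89 units → rank 1.5.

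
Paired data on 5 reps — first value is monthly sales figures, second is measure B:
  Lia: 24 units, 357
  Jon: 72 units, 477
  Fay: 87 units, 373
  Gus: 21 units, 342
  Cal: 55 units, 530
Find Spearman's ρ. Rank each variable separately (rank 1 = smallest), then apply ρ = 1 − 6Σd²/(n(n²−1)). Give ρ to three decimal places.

0.600

Ranks of variable 1: 2, 4, 5, 1, 3
Ranks of variable 2: 2, 4, 3, 1, 5
d = r₁ − r₂: 0, 0, 2, 0, -2
d²: 0, 0, 4, 0, 4; Σd² = 8
ρ = 1 − 6·8/(5·24) = 1 − 48/120 = 0.600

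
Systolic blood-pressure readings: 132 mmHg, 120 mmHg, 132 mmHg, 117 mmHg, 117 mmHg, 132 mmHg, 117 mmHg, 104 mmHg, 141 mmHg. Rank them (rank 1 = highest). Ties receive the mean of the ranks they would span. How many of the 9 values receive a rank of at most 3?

Sorted (descending): 141, 132, 132, 132, 120, 117, 117, 117, 104
The 3 values of 132 occupy positions 2–4 → average rank 3.
The 3 values of 117 occupy positions 6–8 → average rank 7.
Ranks ≤ 3: {1, 3, 3, 3} → 4 values.

4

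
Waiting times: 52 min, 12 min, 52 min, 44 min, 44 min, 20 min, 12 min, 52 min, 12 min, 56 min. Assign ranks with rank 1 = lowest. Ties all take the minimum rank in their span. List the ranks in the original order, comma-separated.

7, 1, 7, 5, 5, 4, 1, 7, 1, 10

Sorted (ascending): 12, 12, 12, 20, 44, 44, 52, 52, 52, 56
The 3 values of 12 occupy positions 1–3 → each gets rank 1.
The 2 values of 44 occupy positions 5–6 → each gets rank 5.
The 3 values of 52 occupy positions 7–9 → each gets rank 7.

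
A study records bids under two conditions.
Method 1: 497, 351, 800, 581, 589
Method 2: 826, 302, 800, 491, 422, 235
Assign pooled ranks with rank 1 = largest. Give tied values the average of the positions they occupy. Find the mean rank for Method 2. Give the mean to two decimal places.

Sorted (descending): 826, 800, 800, 589, 581, 497, 491, 422, 351, 302, 235
The 2 values of 800 occupy positions 2–3 → average rank (2+3)/2 = 2.5.
Method 2 values → pooled ranks: 826→1, 302→10, 800→2.5, 491→7, 422→8, 235→11
Mean rank = (1 + 10 + 2.5 + 7 + 8 + 11) / 6 = 6.58

6.58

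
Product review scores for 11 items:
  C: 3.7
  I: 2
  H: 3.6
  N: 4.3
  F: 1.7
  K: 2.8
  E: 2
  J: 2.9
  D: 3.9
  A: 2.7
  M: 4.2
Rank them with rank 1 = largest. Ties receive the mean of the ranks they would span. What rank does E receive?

Sorted (descending): 4.3, 4.2, 3.9, 3.7, 3.6, 2.9, 2.8, 2.7, 2, 2, 1.7
The 2 values of 2 occupy positions 9–10 → average rank (9+10)/2 = 9.5.
E has value 2 → rank 9.5.

9.5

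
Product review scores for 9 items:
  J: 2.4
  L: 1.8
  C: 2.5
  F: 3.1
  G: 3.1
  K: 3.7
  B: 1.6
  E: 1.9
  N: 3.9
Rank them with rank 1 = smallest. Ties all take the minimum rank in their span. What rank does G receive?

6

Sorted (ascending): 1.6, 1.8, 1.9, 2.4, 2.5, 3.1, 3.1, 3.7, 3.9
The 2 values of 3.1 occupy positions 6–7 → each gets rank 6.
G has value 3.1 → rank 6.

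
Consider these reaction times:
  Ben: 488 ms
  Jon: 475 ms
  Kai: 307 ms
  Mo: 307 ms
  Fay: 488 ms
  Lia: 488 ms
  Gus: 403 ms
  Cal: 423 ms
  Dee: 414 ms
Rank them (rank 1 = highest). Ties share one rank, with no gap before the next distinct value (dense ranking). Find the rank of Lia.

1

Sorted (descending): 488, 488, 488, 475, 423, 414, 403, 307, 307
The 3 values of 488 share dense rank 1.
The 2 values of 307 share dense rank 6.
Remaining distinct values take the next consecutive integers.
Lia has value 488 ms → rank 1.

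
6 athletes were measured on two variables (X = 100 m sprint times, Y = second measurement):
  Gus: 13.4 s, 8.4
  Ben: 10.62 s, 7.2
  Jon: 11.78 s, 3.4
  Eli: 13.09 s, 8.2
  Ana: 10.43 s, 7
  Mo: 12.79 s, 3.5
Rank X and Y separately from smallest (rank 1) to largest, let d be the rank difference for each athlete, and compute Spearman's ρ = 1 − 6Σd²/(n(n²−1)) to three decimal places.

Ranks of variable 1: 6, 2, 3, 5, 1, 4
Ranks of variable 2: 6, 4, 1, 5, 3, 2
d = r₁ − r₂: 0, -2, 2, 0, -2, 2
d²: 0, 4, 4, 0, 4, 4; Σd² = 16
ρ = 1 − 6·16/(6·35) = 1 − 96/210 = 0.543

0.543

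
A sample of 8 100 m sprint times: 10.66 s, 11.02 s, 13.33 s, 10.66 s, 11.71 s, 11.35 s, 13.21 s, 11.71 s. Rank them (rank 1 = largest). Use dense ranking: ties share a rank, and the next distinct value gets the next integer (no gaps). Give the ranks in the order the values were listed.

Sorted (descending): 13.33, 13.21, 11.71, 11.71, 11.35, 11.02, 10.66, 10.66
The 2 values of 11.71 share dense rank 3.
The 2 values of 10.66 share dense rank 6.
Remaining distinct values take the next consecutive integers.

6, 5, 1, 6, 3, 4, 2, 3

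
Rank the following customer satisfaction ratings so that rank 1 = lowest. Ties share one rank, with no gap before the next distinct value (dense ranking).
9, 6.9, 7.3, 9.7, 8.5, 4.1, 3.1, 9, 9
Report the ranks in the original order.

Sorted (ascending): 3.1, 4.1, 6.9, 7.3, 8.5, 9, 9, 9, 9.7
The 3 values of 9 share dense rank 6.
Remaining distinct values take the next consecutive integers.

6, 3, 4, 7, 5, 2, 1, 6, 6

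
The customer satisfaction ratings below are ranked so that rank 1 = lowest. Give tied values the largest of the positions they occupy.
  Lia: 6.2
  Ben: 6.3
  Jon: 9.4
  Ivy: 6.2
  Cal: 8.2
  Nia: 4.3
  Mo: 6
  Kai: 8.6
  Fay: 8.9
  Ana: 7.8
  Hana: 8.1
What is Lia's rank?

4

Sorted (ascending): 4.3, 6, 6.2, 6.2, 6.3, 7.8, 8.1, 8.2, 8.6, 8.9, 9.4
The 2 values of 6.2 occupy positions 3–4 → each gets rank 4.
Lia has value 6.2 → rank 4.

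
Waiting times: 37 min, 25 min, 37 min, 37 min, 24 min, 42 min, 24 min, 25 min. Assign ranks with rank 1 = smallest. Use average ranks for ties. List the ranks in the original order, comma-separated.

Sorted (ascending): 24, 24, 25, 25, 37, 37, 37, 42
The 2 values of 24 occupy positions 1–2 → average rank (1+2)/2 = 1.5.
The 2 values of 25 occupy positions 3–4 → average rank (3+4)/2 = 3.5.
The 3 values of 37 occupy positions 5–7 → average rank 6.

6, 3.5, 6, 6, 1.5, 8, 1.5, 3.5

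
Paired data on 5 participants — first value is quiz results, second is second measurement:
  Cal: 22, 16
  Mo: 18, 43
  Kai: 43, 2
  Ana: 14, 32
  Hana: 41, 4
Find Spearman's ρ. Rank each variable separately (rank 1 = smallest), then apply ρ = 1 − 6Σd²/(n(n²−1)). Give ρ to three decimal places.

-0.900

Ranks of variable 1: 3, 2, 5, 1, 4
Ranks of variable 2: 3, 5, 1, 4, 2
d = r₁ − r₂: 0, -3, 4, -3, 2
d²: 0, 9, 16, 9, 4; Σd² = 38
ρ = 1 − 6·38/(5·24) = 1 − 228/120 = -0.900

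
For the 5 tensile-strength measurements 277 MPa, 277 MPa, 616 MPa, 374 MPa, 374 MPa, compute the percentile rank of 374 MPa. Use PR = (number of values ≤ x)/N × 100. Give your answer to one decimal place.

N = 5.
Strictly below 374: 2. Equal to 374: 2.
PR = 4/5 × 100 = 80.0

80.0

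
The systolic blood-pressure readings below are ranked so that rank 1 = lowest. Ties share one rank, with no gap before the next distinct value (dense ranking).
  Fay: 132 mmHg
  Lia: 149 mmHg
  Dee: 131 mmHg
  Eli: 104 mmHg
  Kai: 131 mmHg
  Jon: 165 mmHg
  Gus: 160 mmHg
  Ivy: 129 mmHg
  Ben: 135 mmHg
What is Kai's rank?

3

Sorted (ascending): 104, 129, 131, 131, 132, 135, 149, 160, 165
The 2 values of 131 share dense rank 3.
Remaining distinct values take the next consecutive integers.
Kai has value 131 mmHg → rank 3.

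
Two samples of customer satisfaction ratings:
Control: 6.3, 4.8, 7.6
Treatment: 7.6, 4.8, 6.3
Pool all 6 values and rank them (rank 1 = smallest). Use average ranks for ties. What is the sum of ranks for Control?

10.5

Sorted (ascending): 4.8, 4.8, 6.3, 6.3, 7.6, 7.6
The 2 values of 4.8 occupy positions 1–2 → average rank (1+2)/2 = 1.5.
The 2 values of 6.3 occupy positions 3–4 → average rank (3+4)/2 = 3.5.
The 2 values of 7.6 occupy positions 5–6 → average rank (5+6)/2 = 5.5.
Control values → pooled ranks: 6.3→3.5, 4.8→1.5, 7.6→5.5
Rank sum = 3.5 + 1.5 + 5.5 = 10.5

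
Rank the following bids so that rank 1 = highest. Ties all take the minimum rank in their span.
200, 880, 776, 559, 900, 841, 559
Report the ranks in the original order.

Sorted (descending): 900, 880, 841, 776, 559, 559, 200
The 2 values of 559 occupy positions 5–6 → each gets rank 5.

7, 2, 4, 5, 1, 3, 5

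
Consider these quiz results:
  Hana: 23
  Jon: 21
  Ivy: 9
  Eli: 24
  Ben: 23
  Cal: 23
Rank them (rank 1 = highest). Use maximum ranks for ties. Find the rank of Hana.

4

Sorted (descending): 24, 23, 23, 23, 21, 9
The 3 values of 23 occupy positions 2–4 → each gets rank 4.
Hana has value 23 → rank 4.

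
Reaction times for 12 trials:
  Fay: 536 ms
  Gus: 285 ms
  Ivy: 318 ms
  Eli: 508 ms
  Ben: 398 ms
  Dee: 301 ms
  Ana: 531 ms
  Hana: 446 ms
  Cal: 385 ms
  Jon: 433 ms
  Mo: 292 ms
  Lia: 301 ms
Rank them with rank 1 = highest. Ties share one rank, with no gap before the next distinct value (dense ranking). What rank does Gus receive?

11

Sorted (descending): 536, 531, 508, 446, 433, 398, 385, 318, 301, 301, 292, 285
The 2 values of 301 share dense rank 9.
Remaining distinct values take the next consecutive integers.
Gus has value 285 ms → rank 11.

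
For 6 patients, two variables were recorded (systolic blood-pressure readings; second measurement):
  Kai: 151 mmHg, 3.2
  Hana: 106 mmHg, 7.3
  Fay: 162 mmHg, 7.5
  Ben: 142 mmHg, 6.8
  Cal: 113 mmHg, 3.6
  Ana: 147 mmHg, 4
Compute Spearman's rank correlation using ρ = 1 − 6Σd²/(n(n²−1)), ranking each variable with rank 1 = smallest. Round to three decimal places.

0.029

Ranks of variable 1: 5, 1, 6, 3, 2, 4
Ranks of variable 2: 1, 5, 6, 4, 2, 3
d = r₁ − r₂: 4, -4, 0, -1, 0, 1
d²: 16, 16, 0, 1, 0, 1; Σd² = 34
ρ = 1 − 6·34/(6·35) = 1 − 204/210 = 0.029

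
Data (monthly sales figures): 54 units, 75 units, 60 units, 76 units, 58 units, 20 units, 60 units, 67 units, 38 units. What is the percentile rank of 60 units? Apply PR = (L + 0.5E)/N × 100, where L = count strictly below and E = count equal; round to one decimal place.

N = 9.
Strictly below 60: 4. Equal to 60: 2.
PR = (4 + 0.5·2)/9 × 100 = 55.6

55.6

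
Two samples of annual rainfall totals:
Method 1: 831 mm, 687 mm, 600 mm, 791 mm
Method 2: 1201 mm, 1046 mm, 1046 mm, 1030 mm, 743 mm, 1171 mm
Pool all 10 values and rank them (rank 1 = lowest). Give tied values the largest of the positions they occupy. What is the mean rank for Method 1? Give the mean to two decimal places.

Sorted (ascending): 600, 687, 743, 791, 831, 1030, 1046, 1046, 1171, 1201
The 2 values of 1046 occupy positions 7–8 → each gets rank 8.
Method 1 values → pooled ranks: 831→5, 687→2, 600→1, 791→4
Mean rank = (5 + 2 + 1 + 4) / 4 = 3.00

3.00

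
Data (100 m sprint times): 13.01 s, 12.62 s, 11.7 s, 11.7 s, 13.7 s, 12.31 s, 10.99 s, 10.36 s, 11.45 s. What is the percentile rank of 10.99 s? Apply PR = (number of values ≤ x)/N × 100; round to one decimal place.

N = 9.
Strictly below 10.99: 1. Equal to 10.99: 1.
PR = 2/9 × 100 = 22.2

22.2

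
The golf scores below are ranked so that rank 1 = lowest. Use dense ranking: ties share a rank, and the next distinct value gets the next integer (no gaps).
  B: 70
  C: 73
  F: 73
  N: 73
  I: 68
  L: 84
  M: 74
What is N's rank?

Sorted (ascending): 68, 70, 73, 73, 73, 74, 84
The 3 values of 73 share dense rank 3.
Remaining distinct values take the next consecutive integers.
N has value 73 → rank 3.

3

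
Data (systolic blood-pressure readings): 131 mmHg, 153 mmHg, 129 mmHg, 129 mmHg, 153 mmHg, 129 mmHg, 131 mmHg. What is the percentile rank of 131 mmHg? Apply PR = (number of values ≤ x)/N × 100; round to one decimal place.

N = 7.
Strictly below 131: 3. Equal to 131: 2.
PR = 5/7 × 100 = 71.4

71.4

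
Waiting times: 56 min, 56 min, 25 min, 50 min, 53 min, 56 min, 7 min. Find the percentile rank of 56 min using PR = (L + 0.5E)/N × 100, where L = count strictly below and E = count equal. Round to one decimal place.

78.6

N = 7.
Strictly below 56: 4. Equal to 56: 3.
PR = (4 + 0.5·3)/7 × 100 = 78.6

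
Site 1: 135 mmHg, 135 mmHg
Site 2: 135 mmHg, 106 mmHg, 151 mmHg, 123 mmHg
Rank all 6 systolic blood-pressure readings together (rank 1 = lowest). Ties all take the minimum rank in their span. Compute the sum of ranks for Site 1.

Sorted (ascending): 106, 123, 135, 135, 135, 151
The 3 values of 135 occupy positions 3–5 → each gets rank 3.
Site 1 values → pooled ranks: 135→3, 135→3
Rank sum = 3 + 3 = 6

6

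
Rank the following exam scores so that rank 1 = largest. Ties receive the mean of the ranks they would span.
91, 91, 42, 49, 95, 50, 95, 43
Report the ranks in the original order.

3.5, 3.5, 8, 6, 1.5, 5, 1.5, 7

Sorted (descending): 95, 95, 91, 91, 50, 49, 43, 42
The 2 values of 95 occupy positions 1–2 → average rank (1+2)/2 = 1.5.
The 2 values of 91 occupy positions 3–4 → average rank (3+4)/2 = 3.5.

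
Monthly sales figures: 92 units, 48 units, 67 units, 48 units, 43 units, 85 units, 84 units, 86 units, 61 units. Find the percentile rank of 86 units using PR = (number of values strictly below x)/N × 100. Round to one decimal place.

N = 9.
Strictly below 86: 7. Equal to 86: 1.
PR = 7/9 × 100 = 77.8

77.8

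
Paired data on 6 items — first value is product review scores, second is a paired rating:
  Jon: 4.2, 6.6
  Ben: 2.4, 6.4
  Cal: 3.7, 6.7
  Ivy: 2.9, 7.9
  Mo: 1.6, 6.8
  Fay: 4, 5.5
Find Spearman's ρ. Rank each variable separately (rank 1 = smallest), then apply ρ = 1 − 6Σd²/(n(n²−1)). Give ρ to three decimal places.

-0.429

Ranks of variable 1: 6, 2, 4, 3, 1, 5
Ranks of variable 2: 3, 2, 4, 6, 5, 1
d = r₁ − r₂: 3, 0, 0, -3, -4, 4
d²: 9, 0, 0, 9, 16, 16; Σd² = 50
ρ = 1 − 6·50/(6·35) = 1 − 300/210 = -0.429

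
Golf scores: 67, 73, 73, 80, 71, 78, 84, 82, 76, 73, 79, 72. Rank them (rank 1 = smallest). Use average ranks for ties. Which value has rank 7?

76

Sorted (ascending): 67, 71, 72, 73, 73, 73, 76, 78, 79, 80, 82, 84
The 3 values of 73 occupy positions 4–6 → average rank 5.
Rank 7 → value 76.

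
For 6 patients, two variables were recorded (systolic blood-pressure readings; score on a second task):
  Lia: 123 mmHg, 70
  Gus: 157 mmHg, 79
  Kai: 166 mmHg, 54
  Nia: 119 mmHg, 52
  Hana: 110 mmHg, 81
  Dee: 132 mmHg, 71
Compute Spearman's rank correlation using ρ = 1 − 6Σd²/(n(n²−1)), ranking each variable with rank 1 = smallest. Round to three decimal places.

-0.200

Ranks of variable 1: 3, 5, 6, 2, 1, 4
Ranks of variable 2: 3, 5, 2, 1, 6, 4
d = r₁ − r₂: 0, 0, 4, 1, -5, 0
d²: 0, 0, 16, 1, 25, 0; Σd² = 42
ρ = 1 − 6·42/(6·35) = 1 − 252/210 = -0.200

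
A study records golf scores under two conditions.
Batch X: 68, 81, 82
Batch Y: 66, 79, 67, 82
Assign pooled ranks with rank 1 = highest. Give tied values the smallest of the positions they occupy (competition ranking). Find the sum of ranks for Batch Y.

18

Sorted (descending): 82, 82, 81, 79, 68, 67, 66
The 2 values of 82 occupy positions 1–2 → each gets rank 1.
Batch Y values → pooled ranks: 66→7, 79→4, 67→6, 82→1
Rank sum = 7 + 4 + 6 + 1 = 18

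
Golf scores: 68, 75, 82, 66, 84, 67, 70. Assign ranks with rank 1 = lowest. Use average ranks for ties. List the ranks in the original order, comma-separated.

Sorted (ascending): 66, 67, 68, 70, 75, 82, 84
No ties — each value takes its position as its rank.

3, 5, 6, 1, 7, 2, 4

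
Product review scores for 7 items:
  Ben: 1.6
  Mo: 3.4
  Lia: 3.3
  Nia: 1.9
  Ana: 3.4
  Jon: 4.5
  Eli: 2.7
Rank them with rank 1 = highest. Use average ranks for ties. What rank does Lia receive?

4

Sorted (descending): 4.5, 3.4, 3.4, 3.3, 2.7, 1.9, 1.6
The 2 values of 3.4 occupy positions 2–3 → average rank (2+3)/2 = 2.5.
Lia has value 3.3 → rank 4.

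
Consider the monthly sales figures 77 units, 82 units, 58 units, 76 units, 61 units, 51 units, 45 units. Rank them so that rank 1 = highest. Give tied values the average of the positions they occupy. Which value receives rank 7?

45

Sorted (descending): 82, 77, 76, 61, 58, 51, 45
No ties — each value takes its position as its rank.
Rank 7 → value 45.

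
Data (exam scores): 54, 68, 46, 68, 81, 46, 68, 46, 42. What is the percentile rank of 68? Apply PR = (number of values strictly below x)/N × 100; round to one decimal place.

N = 9.
Strictly below 68: 5. Equal to 68: 3.
PR = 5/9 × 100 = 55.6

55.6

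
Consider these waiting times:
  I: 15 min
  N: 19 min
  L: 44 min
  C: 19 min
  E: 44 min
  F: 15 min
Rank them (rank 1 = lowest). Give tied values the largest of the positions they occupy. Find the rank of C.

4

Sorted (ascending): 15, 15, 19, 19, 44, 44
The 2 values of 15 occupy positions 1–2 → each gets rank 2.
The 2 values of 19 occupy positions 3–4 → each gets rank 4.
The 2 values of 44 occupy positions 5–6 → each gets rank 6.
C has value 19 min → rank 4.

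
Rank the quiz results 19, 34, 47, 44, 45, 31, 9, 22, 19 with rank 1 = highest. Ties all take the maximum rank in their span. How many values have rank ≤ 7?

6

Sorted (descending): 47, 45, 44, 34, 31, 22, 19, 19, 9
The 2 values of 19 occupy positions 7–8 → each gets rank 8.
Ranks ≤ 7: {1, 2, 3, 4, 5, 6} → 6 values.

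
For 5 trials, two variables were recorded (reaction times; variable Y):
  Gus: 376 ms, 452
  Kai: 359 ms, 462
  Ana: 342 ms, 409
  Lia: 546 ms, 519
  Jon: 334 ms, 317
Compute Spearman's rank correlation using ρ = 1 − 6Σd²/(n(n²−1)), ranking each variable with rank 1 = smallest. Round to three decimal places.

Ranks of variable 1: 4, 3, 2, 5, 1
Ranks of variable 2: 3, 4, 2, 5, 1
d = r₁ − r₂: 1, -1, 0, 0, 0
d²: 1, 1, 0, 0, 0; Σd² = 2
ρ = 1 − 6·2/(5·24) = 1 − 12/120 = 0.900

0.900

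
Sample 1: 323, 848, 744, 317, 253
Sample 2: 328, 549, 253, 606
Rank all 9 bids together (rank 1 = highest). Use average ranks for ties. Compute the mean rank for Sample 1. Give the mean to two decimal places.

Sorted (descending): 848, 744, 606, 549, 328, 323, 317, 253, 253
The 2 values of 253 occupy positions 8–9 → average rank (8+9)/2 = 8.5.
Sample 1 values → pooled ranks: 323→6, 848→1, 744→2, 317→7, 253→8.5
Mean rank = (6 + 1 + 2 + 7 + 8.5) / 5 = 4.90

4.90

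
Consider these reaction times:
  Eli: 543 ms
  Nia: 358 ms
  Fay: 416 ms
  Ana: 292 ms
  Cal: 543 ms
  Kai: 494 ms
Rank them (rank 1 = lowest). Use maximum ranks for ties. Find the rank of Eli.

Sorted (ascending): 292, 358, 416, 494, 543, 543
The 2 values of 543 occupy positions 5–6 → each gets rank 6.
Eli has value 543 ms → rank 6.

6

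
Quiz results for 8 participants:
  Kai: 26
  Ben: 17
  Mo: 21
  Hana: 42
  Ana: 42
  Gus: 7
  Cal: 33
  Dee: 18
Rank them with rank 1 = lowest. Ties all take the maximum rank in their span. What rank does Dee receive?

3

Sorted (ascending): 7, 17, 18, 21, 26, 33, 42, 42
The 2 values of 42 occupy positions 7–8 → each gets rank 8.
Dee has value 18 → rank 3.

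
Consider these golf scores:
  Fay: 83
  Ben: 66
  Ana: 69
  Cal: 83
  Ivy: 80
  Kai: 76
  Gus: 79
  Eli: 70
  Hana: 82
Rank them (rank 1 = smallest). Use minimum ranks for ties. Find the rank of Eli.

Sorted (ascending): 66, 69, 70, 76, 79, 80, 82, 83, 83
The 2 values of 83 occupy positions 8–9 → each gets rank 8.
Eli has value 70 → rank 3.

3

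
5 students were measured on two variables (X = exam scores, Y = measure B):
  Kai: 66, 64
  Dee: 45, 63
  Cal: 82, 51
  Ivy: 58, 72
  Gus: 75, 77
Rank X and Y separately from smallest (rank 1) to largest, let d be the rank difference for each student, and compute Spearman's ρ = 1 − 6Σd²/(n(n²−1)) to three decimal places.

-0.100

Ranks of variable 1: 3, 1, 5, 2, 4
Ranks of variable 2: 3, 2, 1, 4, 5
d = r₁ − r₂: 0, -1, 4, -2, -1
d²: 0, 1, 16, 4, 1; Σd² = 22
ρ = 1 − 6·22/(5·24) = 1 − 132/120 = -0.100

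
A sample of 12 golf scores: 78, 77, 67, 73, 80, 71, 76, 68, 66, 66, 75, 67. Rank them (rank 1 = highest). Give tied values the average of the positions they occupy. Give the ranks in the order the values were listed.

2, 3, 9.5, 6, 1, 7, 4, 8, 11.5, 11.5, 5, 9.5

Sorted (descending): 80, 78, 77, 76, 75, 73, 71, 68, 67, 67, 66, 66
The 2 values of 67 occupy positions 9–10 → average rank (9+10)/2 = 9.5.
The 2 values of 66 occupy positions 11–12 → average rank (11+12)/2 = 11.5.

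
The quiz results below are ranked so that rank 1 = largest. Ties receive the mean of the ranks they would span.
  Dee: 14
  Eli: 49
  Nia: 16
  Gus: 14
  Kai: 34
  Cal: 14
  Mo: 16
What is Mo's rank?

3.5

Sorted (descending): 49, 34, 16, 16, 14, 14, 14
The 2 values of 16 occupy positions 3–4 → average rank (3+4)/2 = 3.5.
The 3 values of 14 occupy positions 5–7 → average rank 6.
Mo has value 16 → rank 3.5.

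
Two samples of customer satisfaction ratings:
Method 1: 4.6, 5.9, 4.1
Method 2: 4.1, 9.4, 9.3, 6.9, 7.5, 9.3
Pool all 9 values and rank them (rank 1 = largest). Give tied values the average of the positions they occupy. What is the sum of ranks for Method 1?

21.5

Sorted (descending): 9.4, 9.3, 9.3, 7.5, 6.9, 5.9, 4.6, 4.1, 4.1
The 2 values of 9.3 occupy positions 2–3 → average rank (2+3)/2 = 2.5.
The 2 values of 4.1 occupy positions 8–9 → average rank (8+9)/2 = 8.5.
Method 1 values → pooled ranks: 4.6→7, 5.9→6, 4.1→8.5
Rank sum = 7 + 6 + 8.5 = 21.5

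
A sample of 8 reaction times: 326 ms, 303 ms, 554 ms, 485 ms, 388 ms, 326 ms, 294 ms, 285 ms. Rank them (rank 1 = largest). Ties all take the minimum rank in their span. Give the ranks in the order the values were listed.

4, 6, 1, 2, 3, 4, 7, 8

Sorted (descending): 554, 485, 388, 326, 326, 303, 294, 285
The 2 values of 326 occupy positions 4–5 → each gets rank 4.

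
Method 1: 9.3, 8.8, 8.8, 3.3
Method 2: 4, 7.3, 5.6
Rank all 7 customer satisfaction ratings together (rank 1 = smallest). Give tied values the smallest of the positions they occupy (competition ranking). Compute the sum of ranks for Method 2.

Sorted (ascending): 3.3, 4, 5.6, 7.3, 8.8, 8.8, 9.3
The 2 values of 8.8 occupy positions 5–6 → each gets rank 5.
Method 2 values → pooled ranks: 4→2, 7.3→4, 5.6→3
Rank sum = 2 + 4 + 3 = 9

9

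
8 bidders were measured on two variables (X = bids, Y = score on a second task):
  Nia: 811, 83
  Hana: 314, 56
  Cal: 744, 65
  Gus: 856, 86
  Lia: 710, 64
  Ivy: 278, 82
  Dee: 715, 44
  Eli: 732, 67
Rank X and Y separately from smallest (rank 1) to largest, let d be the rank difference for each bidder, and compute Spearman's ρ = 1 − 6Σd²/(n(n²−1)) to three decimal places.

0.548

Ranks of variable 1: 7, 2, 6, 8, 3, 1, 4, 5
Ranks of variable 2: 7, 2, 4, 8, 3, 6, 1, 5
d = r₁ − r₂: 0, 0, 2, 0, 0, -5, 3, 0
d²: 0, 0, 4, 0, 0, 25, 9, 0; Σd² = 38
ρ = 1 − 6·38/(8·63) = 1 − 228/504 = 0.548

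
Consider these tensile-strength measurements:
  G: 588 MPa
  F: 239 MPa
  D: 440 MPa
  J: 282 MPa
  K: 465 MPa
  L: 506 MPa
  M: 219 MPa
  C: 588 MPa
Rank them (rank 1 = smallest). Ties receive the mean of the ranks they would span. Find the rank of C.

7.5

Sorted (ascending): 219, 239, 282, 440, 465, 506, 588, 588
The 2 values of 588 occupy positions 7–8 → average rank (7+8)/2 = 7.5.
C has value 588 MPa → rank 7.5.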